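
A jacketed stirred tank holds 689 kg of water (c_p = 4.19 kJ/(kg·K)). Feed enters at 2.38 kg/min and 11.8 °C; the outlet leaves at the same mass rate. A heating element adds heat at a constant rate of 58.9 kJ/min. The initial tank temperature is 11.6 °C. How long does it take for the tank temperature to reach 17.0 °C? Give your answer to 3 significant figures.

M c_p dT/dt = ṁ c_p (T_in − T) + Q̇.
τ = M/ṁ = 289.50 min; T_ss = T_in + Q̇/(ṁ c_p) = 17.706 °C.
T(t) = T_ss + (T₀ − T_ss) e^(−t/τ). Set T = 17.0:
e^(−t/τ) = (17.0 − 17.706)/(11.6 − 17.706) = 0.11568
t = −289.50 · ln(0.11568) = 624.41 min.

624 min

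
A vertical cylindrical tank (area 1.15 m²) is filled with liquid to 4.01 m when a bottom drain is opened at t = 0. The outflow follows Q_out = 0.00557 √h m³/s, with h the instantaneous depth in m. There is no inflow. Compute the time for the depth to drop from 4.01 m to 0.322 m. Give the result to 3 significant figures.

593 s

A dh/dt = −Q_out = −0.00557 √h.
Separate and integrate: 2(√h − √h₀) = −(0.00557/A) t.
t = 2A(√h₀ − √h)/0.00557 = 2·1.15·(√4.01 − √0.322)/0.00557
  = 2.3000 × (2.0025 − 0.56745) / 0.00557 = 592.57 s.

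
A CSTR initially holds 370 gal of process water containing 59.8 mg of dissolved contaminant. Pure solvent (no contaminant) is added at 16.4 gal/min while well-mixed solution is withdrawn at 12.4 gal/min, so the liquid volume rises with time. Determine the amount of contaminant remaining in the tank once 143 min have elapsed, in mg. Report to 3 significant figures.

3.30 mg

Let m(t) be the amount of contaminant. Volume: V(t) = V₀ + (Q_in − Q_out) t = 370 + 4.0000 t; V(143) = 942.00 gal.
Species balance (pure solvent in): dm/dt = −Q_out · m/V(t).
dm/m = −Q_out dt/(V₀ + 4.0000 t); integrating gives ln(m/m₀) = −(Q_out/(Q_in−Q_out)) ln(V/V₀).
m = m₀ (V₀/V)^(Q_out/(Q_in−Q_out)) = 59.8 × (370/942.00)^(3.1000) = 3.3004 mg.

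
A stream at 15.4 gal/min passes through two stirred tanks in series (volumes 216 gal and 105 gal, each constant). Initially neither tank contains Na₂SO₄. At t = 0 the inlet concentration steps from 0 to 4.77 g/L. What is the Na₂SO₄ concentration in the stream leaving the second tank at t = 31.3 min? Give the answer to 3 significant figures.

Time constants: τᵢ = Vᵢ/Q for each well-mixed tank.
τ₁ = 216/15.4 = 14.026 min; τ₂ = 105/15.4 = 6.8182 min.
Solving the cascade with C₁(0)=C₂(0)=0 gives C₂(t) = C_in[1 − (τ₁ e^(−t/τ₁) − τ₂ e^(−t/τ₂))/(τ₁ − τ₂)].
At t = 31.3: e^(−t/τ₁) = 0.10736, e^(−t/τ₂) = 0.010146.
C₂ = 4.77·[1 − (14.026·0.10736 − 6.8182·0.010146)/(7.2078)] = 4.77·0.80068 = 3.8193 g/L.

3.82 g/L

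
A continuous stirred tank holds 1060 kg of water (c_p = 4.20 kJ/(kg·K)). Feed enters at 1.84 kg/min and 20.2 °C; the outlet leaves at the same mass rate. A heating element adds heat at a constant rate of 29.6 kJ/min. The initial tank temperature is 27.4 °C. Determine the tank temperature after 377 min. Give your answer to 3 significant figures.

25.8 °C

Heat balance on the well-mixed liquid: M c_p dT/dt = ṁ c_p (T_in − T) + 29.6.
τ = M/ṁ = 576.09 min; T_ss = T_in + Q̇/(ṁ c_p) = 20.2 + 29.6/(1.84·4.20) = 24.030 °C.
T approaches T_ss exponentially: T(t) = T_ss + (T₀ − T_ss) e^(−t/τ).
T(377) = 24.030 + (3.3698)·e^(−377/576.09) = 24.030 + (3.3698)·0.51975 = 25.782 °C.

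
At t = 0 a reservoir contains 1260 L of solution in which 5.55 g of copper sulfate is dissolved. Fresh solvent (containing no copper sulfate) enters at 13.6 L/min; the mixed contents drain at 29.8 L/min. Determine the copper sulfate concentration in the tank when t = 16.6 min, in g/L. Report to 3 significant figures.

0.00360 g/L

Total volume: dV/dt = Q_in − Q_out = -16.200 L/min, so V(t) = 1260 − 16.200 t and V(16.6) = 991.08 L.
Solute balance: dm/dt = 0 − Q_out C = −Q_out m/V(t).
dm/m = −Q_out dt/(V₀ − 16.200 t); integrating gives ln(m/m₀) = −(Q_out/(Q_in−Q_out)) ln(V/V₀).
m = m₀ (V₀/V)^(Q_out/(Q_in−Q_out)) = 5.55 × (1260/991.08)^(-1.8395) = 3.5686 g.
C = m/V = 3.5686/991.08 = 0.0036008 g/L.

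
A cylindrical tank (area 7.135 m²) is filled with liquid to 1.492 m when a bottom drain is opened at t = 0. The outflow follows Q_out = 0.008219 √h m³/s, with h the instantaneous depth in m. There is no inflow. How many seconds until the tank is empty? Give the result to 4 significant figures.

2121 s

A dh/dt = −Q_out = −0.008219 √h.
∫ h^(−1/2) dh = −(0.008219/A) ∫ dt, giving 2√h = 2√h₀ − (0.008219/A) t.
Set h = 0: 2√h₀ = (0.008219/A) t_empty ⇒ t_empty = 2A√h₀/0.008219.
t_empty = 2·7.135·√1.492/0.008219 = 14.2700·1.22147/0.008219 = 2120.75 s.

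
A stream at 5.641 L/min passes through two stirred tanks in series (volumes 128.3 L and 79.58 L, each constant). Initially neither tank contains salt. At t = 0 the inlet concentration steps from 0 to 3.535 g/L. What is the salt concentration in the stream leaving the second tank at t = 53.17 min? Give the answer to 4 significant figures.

2.769 g/L

Species balance on tank i: dCᵢ/dt = (Cᵢ₋₁ − Cᵢ)/τᵢ with τᵢ = Vᵢ/Q.
τ₁ = 128.3/5.641 = 22.7442 min; τ₂ = 79.58/5.641 = 14.1074 min.
Solving the cascade with C₁(0)=C₂(0)=0 gives C₂(t) = C_in[1 − (τ₁ e^(−t/τ₁) − τ₂ e^(−t/τ₂))/(τ₁ − τ₂)].
At t = 53.17: e^(−t/τ₁) = 0.0965456, e^(−t/τ₂) = 0.0230766.
C₂ = 3.535·[1 − (22.7442·0.0965456 − 14.1074·0.0230766)/(8.63677)] = 3.535·0.783449 = 2.76949 g/L.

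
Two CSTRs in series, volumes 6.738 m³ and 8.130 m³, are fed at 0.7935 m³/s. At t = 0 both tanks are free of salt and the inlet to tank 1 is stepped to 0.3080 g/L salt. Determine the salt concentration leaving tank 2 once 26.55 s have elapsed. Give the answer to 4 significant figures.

0.2386 g/L

Each tank obeys Vᵢ dCᵢ/dt = Q(Cᵢ₋₁ − Cᵢ), so τᵢ = Vᵢ/Q.
τ₁ = 6.738/0.7935 = 8.49149 s; τ₂ = 8.130/0.7935 = 10.2457 s.
Solving the cascade with C₁(0)=C₂(0)=0 gives C₂(t) = C_in[1 − (τ₁ e^(−t/τ₁) − τ₂ e^(−t/τ₂))/(τ₁ − τ₂)].
At t = 26.55: e^(−t/τ₁) = 0.0438641, e^(−t/τ₂) = 0.0749211.
C₂ = 0.3080·[1 − (8.49149·0.0438641 − 10.2457·0.0749211)/(-1.75425)] = 0.3080·0.774747 = 0.238622 g/L.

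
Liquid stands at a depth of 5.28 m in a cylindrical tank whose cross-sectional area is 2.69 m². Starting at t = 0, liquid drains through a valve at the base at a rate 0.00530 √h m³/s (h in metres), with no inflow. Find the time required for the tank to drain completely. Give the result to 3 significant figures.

A dh/dt = −Q_out = −0.00530 √h.
This is separable: 2 d(√h)/dt = −0.00530/A, so √h = √h₀ − (0.00530/(2A)) t.
Set h = 0: 2√h₀ = (0.00530/A) t_empty ⇒ t_empty = 2A√h₀/0.00530.
t_empty = 2·2.69·√5.28/0.00530 = 5.3800·2.2978/0.00530 = 2332.5 s.

2330 s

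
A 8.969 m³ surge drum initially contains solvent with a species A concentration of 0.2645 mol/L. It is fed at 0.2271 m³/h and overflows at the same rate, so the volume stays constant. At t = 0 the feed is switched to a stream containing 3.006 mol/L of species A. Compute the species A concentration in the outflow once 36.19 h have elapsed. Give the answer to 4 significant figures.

1.909 mol/L

Transient balance on the dissolved component: V dC/dt = Q(C_in − C).
Rewrite as dC/dt + C/τ = C_in/τ, τ = V/Q = 39.4936 h.
C approaches C_in exponentially: C(t) = C_in + (C₀ − C_in) e^(−t/τ).
C(36.19) = 3.006 + (0.2645 − 3.006)·e^(−36.19/39.4936) = 3.006 + (-2.74150)·0.399976 = 1.90947 mol/L.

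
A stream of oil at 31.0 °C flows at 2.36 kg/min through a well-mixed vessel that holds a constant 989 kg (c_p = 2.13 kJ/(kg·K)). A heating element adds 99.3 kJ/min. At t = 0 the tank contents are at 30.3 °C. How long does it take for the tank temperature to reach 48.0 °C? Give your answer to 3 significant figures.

840 min

Unsteady energy balance on the tank contents: M c_p dT/dt = ṁ c_p (T_in − T) + 99.3.
τ = M/ṁ = 419.07 min; T_ss = T_in + Q̇/(ṁ c_p) = 50.754 °C.
T(t) = T_ss + (T₀ − T_ss) e^(−t/τ). Set T = 48.0:
e^(−t/τ) = (48.0 − 50.754)/(30.3 − 50.754) = 0.13465
t = −419.07 · ln(0.13465) = 840.27 min.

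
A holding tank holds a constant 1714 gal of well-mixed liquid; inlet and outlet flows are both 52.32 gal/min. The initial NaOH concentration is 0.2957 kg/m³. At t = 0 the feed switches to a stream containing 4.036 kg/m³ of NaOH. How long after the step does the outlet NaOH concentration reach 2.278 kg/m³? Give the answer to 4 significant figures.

Unsteady species balance (constant V, well mixed): V dC/dt = Q(C_in − C), so τ = V/Q = 32.7599 min.
C(t) = C_in + (C₀ − C_in) e^(−t/τ). Set C = 2.278 and solve for t:
e^(−t/τ) = (C − C_in)/(C₀ − C_in) = (2.278 − 4.036)/(0.2957 − 4.036) = 0.470016
t = −τ ln(…) = 32.7599 × 0.754989 = 24.7334 min.

24.73 min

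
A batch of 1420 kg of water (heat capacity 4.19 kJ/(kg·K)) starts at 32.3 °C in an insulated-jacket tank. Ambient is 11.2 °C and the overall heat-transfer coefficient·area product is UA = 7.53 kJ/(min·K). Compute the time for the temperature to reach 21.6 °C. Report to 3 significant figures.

559 min

M c_p dT/dt = −UA(T − T_amb).
τ = M c_p/UA = 790.15 min; T_ss = T_amb = 11.200 °C.
T(t) = T_ss + (T₀ − T_ss)e^(−t/τ); set T = 21.6:
t = −τ ln[(T − T_ss)/(T₀ − T_ss)] = −790.15 · ln(0.49289) = 559.00 min.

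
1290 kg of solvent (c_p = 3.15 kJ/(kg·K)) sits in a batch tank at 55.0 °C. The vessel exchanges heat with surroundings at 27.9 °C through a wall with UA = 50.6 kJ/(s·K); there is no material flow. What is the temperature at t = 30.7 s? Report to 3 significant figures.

46.4 °C

Lumped-capacitance energy balance: M c_p dT/dt = UA(T_amb − T).
dT/dt = (T_ss − T)/τ with T_ss = T_amb = 27.900 °C, τ = M c_p/UA = 1290·3.15/50.6 = 80.306 s.
Solution: T(t) = T_ss + (T₀ − T_ss) e^(−t/τ).
T(30.7) = 27.900 + (27.100)·0.68230 = 46.390 °C.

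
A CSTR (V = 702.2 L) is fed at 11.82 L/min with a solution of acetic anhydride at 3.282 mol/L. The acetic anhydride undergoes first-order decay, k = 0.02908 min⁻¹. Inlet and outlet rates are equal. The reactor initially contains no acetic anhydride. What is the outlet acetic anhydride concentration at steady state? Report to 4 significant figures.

Accumulation = in − out − consumed: V dC/dt = Q C_in − Q C − k V C.
Steady state (dC/dt = 0): C_ss = Q C_in/(Q + kV) = C_in/(1 + kV/Q).
C_ss = 11.82·3.282/(11.82 + 0.02908·702.2) = 38.7932/32.2400 = 1.20327 mol/L.

1.203 mol/L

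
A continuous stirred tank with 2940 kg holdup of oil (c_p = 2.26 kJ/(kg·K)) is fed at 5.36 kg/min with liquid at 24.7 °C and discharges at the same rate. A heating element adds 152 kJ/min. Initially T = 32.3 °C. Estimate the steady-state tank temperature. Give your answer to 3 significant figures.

First-law balance (no shaft work): M c_p dT/dt = ṁ c_p (T_in − T) + 152.
At steady state dT/dt = 0 ⇒ T_ss = T_in + Q̇/(ṁ c_p) = 24.7 + 152/(5.36·2.26) = 37.248 °C.

37.2 °C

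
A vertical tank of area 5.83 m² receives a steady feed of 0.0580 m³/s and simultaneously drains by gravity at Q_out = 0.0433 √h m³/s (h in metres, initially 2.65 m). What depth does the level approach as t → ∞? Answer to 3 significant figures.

1.79 m

A dh/dt = Q_in − 0.0433 √h. Steady state requires inflow = outflow:
Q_in = 0.0433 √h_ss ⇒ √h_ss = 0.0580/0.0433 = 1.3395.
h_ss = 1.3395² = 1.7942 m. (Since h₀ = 2.65 m > h_ss, the level will fall toward this value.)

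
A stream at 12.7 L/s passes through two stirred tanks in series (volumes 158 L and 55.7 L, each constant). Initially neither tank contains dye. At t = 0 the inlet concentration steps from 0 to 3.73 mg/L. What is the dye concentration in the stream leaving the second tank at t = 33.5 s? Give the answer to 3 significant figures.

Time constants: τᵢ = Vᵢ/Q for each well-mixed tank.
τ₁ = 158/12.7 = 12.441 s; τ₂ = 55.7/12.7 = 4.3858 s.
Solving the cascade with C₁(0)=C₂(0)=0 gives C₂(t) = C_in[1 − (τ₁ e^(−t/τ₁) − τ₂ e^(−t/τ₂))/(τ₁ − τ₂)].
At t = 33.5: e^(−t/τ₁) = 0.067696, e^(−t/τ₂) = 0.00048168.
C₂ = 3.73·[1 − (12.441·0.067696 − 4.3858·0.00048168)/(8.0551)] = 3.73·0.89571 = 3.3410 mg/L.

3.34 mg/L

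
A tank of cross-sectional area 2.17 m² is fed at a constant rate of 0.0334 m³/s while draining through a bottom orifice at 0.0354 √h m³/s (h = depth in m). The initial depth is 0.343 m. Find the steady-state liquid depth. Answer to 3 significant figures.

Level balance: A dh/dt = 0.0334 − 0.0354 √h. Setting dh/dt = 0:
Q_in = 0.0354 √h_ss ⇒ √h_ss = 0.0334/0.0354 = 0.94350.
h_ss = 0.94350² = 0.89020 m. (Since h₀ = 0.343 m < h_ss, the level will rise toward this value.)

0.890 m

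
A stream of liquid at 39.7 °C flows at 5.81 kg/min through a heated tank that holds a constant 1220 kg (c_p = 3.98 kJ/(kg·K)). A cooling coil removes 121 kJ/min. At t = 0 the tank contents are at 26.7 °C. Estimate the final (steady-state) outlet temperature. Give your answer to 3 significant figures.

34.5 °C

Heat balance on the well-mixed liquid: M c_p dT/dt = ṁ c_p (T_in − T) − 121.
At steady state dT/dt = 0 ⇒ T_ss = T_in − Q̇/(ṁ c_p) = 39.7 − 121/(5.81·3.98) = 34.467 °C.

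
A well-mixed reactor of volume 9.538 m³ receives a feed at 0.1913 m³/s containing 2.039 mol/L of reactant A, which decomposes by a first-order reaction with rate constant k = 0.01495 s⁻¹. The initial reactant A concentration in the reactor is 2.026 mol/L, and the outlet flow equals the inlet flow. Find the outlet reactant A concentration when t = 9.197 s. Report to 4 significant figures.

1.790 mol/L

Species balance: V dC/dt = Q C_in − Q C − k V C.
dC/dt = (Q/V) C_in − (Q/V + k) C; effective rate a = Q/V + k = 0.0200566 + 0.01495 = 0.0350066 s⁻¹.
C_ss = Q C_in/(Q + kV) = 1.16822 mol/L; C(t) = C_ss + (C₀ − C_ss) e^(−a t).
C(9.197) = 1.16822 + (0.857780)·e^(−0.0350066·9.197) = 1.16822 + (0.857780)·0.724730 = 1.78988 mol/L.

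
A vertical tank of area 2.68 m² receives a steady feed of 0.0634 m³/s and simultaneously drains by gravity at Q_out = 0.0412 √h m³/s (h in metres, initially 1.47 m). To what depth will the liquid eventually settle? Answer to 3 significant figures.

2.37 m

A dh/dt = Q_in − 0.0412 √h. Steady state requires inflow = outflow:
Q_in = 0.0412 √h_ss ⇒ √h_ss = 0.0634/0.0412 = 1.5388.
h_ss = 1.5388² = 2.3680 m. (Since h₀ = 1.47 m < h_ss, the level will rise toward this value.)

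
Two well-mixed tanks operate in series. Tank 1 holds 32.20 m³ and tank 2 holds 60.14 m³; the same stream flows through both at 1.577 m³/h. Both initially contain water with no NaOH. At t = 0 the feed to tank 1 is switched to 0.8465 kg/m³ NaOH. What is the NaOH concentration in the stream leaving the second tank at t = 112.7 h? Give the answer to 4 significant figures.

Each tank obeys Vᵢ dCᵢ/dt = Q(Cᵢ₋₁ − Cᵢ), so τᵢ = Vᵢ/Q.
τ₁ = 32.20/1.577 = 20.4185 h; τ₂ = 60.14/1.577 = 38.1357 h.
Solving the cascade with C₁(0)=C₂(0)=0 gives C₂(t) = C_in[1 − (τ₁ e^(−t/τ₁) − τ₂ e^(−t/τ₂))/(τ₁ − τ₂)].
At t = 112.7: e^(−t/τ₁) = 0.00400785, e^(−t/τ₂) = 0.0520664.
C₂ = 0.8465·[1 − (20.4185·0.00400785 − 38.1357·0.0520664)/(-17.7172)] = 0.8465·0.892548 = 0.755542 kg/m³.

0.7555 kg/m³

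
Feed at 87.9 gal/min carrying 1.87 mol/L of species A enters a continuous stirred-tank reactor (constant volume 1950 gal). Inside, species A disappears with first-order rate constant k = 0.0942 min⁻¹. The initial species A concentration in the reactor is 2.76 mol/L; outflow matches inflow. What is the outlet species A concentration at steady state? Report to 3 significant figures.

Species balance: V dC/dt = Q C_in − Q C − k V C.
At steady state: 0 = Q C_in − (Q + kV) C_ss, so C_ss = Q C_in/(Q + kV).
C_ss = 87.9·1.87/(87.9 + 0.0942·1950) = 164.37/271.59 = 0.60522 mol/L.

0.605 mol/L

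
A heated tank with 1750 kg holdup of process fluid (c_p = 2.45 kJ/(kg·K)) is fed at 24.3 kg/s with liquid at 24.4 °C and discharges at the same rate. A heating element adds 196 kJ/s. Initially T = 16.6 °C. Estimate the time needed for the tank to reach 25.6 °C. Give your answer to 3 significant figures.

First-law balance (no shaft work): M c_p dT/dt = ṁ c_p (T_in − T) + 196.
τ = M/ṁ = 72.016 s; T_ss = T_in + Q̇/(ṁ c_p) = 27.692 °C.
T(t) = T_ss + (T₀ − T_ss) e^(−t/τ). Set T = 25.6:
e^(−t/τ) = (25.6 − 27.692)/(16.6 − 27.692) = 0.18862
t = −72.016 · ln(0.18862) = 120.13 s.

120 s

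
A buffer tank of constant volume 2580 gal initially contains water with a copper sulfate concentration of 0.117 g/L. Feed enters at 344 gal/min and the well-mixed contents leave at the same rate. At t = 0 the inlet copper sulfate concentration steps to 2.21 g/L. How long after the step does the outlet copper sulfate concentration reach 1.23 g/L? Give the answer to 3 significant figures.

Transient balance on the dissolved component: V dC/dt = Q(C_in − C), so τ = V/Q = 7.5000 min.
C(t) = C_in + (C₀ − C_in) e^(−t/τ). Set C = 1.23 and solve for t:
e^(−t/τ) = (C − C_in)/(C₀ − C_in) = (1.23 − 2.21)/(0.117 − 2.21) = 0.46823
t = −τ ln(…) = 7.5000 × 0.75880 = 5.6910 min.

5.69 min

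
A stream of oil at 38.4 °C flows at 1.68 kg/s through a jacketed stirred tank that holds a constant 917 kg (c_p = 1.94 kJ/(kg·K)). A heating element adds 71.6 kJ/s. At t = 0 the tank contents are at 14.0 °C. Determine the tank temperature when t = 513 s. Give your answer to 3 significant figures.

42.3 °C

Unsteady energy balance on the tank contents: M c_p dT/dt = ṁ c_p (T_in − T) + 71.6.
τ = M/ṁ = 545.83 s; T_ss = T_in + Q̇/(ṁ c_p) = 38.4 + 71.6/(1.68·1.94) = 60.369 °C.
Solution: T(t) = T_ss + (T₀ − T_ss) e^(−t/τ).
T(513) = 60.369 + (-46.369)·e^(−513/545.83) = 60.369 + (-46.369)·0.39069 = 42.253 °C.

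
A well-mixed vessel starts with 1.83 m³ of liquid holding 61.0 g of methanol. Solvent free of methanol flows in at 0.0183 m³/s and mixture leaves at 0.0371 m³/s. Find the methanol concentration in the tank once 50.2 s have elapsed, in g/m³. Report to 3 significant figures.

16.5 g/m³

Total volume: dV/dt = Q_in − Q_out = -0.018800 m³/s, so V(t) = 1.83 − 0.018800 t and V(50.2) = 0.88624 m³.
Solute balance: dm/dt = 0 − Q_out C = −Q_out m/V(t).
dm/m = −Q_out dt/(V₀ − 0.018800 t); integrating gives ln(m/m₀) = −(Q_out/(Q_in−Q_out)) ln(V/V₀).
m = m₀ (V₀/V)^(Q_out/(Q_in−Q_out)) = 61.0 × (1.83/0.88624)^(-1.9734) = 14.585 g.
C = m/V = 14.585/0.88624 = 16.457 g/m³.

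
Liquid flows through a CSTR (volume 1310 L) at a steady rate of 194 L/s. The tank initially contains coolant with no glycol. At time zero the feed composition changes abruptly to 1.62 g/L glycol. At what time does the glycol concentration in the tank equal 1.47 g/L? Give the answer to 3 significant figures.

Species balance: V dC/dt = Q(C_in − C) ⇒ τ = V/Q = 6.7526 s.
C(t) = C_in + (C₀ − C_in) e^(−t/τ). Set C = 1.47 and solve for t:
e^(−t/τ) = (C − C_in)/(C₀ − C_in) = (1.47 − 1.62)/(0 − 1.62) = 0.092593
t = −τ ln(…) = 6.7526 × 2.3795 = 16.068 s.

16.1 s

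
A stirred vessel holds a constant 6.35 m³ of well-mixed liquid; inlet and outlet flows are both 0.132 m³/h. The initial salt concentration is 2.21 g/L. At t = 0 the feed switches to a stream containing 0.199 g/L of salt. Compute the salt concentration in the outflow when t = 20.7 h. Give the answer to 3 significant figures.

1.51 g/L

Accumulation = in − out for the solute gives V dC/dt = Q(C_in − C).
So dC/dt = (C_in − C)/τ with τ = V/Q = 6.35/0.132 = 48.106 h.
C approaches C_in exponentially: C(t) = C_in + (C₀ − C_in) e^(−t/τ).
C(20.7) = 0.199 + (2.21 − 0.199)·e^(−20.7/48.106) = 0.199 + (2.0110)·0.65031 = 1.5068 g/L.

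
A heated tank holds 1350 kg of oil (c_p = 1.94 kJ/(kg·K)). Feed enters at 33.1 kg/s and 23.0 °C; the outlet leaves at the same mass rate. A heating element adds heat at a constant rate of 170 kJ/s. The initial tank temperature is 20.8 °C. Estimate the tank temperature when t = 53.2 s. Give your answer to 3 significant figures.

24.3 °C

M c_p dT/dt = ṁ c_p (T_in − T) + Q̇.
Rearrange: dT/dt = (T_ss − T)/τ with τ = M/ṁ = 40.785 s and T_ss = T_in + Q̇/(ṁ c_p) = 25.647 °C.
T approaches T_ss exponentially: T(t) = T_ss + (T₀ − T_ss) e^(−t/τ).
T(53.2) = 25.647 + (-4.8474)·e^(−53.2/40.785) = 25.647 + (-4.8474)·0.27134 = 24.332 °C.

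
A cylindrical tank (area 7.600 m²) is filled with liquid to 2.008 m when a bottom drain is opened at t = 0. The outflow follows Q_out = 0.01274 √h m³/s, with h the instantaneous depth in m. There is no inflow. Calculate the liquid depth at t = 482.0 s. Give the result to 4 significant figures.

1.026 m

With no inflow, A dh/dt = −0.01274 √h.
∫ h^(−1/2) dh = −(0.01274/A) ∫ dt, giving 2√h = 2√h₀ − (0.01274/A) t.
√h = √2.008 − 0.01274·482.0/(2·7.600) = 1.41704 − 0.403992 = 1.01305.
h = 1.01305² = 1.02626 m.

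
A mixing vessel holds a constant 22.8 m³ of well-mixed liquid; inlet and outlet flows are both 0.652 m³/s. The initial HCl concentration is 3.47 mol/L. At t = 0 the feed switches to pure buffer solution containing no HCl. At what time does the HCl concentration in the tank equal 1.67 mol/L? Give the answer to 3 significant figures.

25.6 s

Unsteady species balance (constant V, well mixed): V dC/dt = Q(C_in − C), so τ = V/Q = 34.969 s.
C(t) = C_in + (C₀ − C_in) e^(−t/τ). Set C = 1.67 and solve for t:
e^(−t/τ) = (C − C_in)/(C₀ − C_in) = (1.67 − 0)/(3.47 − 0) = 0.48127
t = −τ ln(…) = 34.969 × 0.73133 = 25.574 s.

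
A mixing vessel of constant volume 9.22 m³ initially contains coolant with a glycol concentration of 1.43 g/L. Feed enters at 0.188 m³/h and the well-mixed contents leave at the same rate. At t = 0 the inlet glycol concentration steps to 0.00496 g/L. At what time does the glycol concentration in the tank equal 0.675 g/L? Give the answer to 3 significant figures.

Mass balance on the solute (V constant): V dC/dt = Q(C_in − C), so τ = V/Q = 49.043 h.
C(t) = C_in + (C₀ − C_in) e^(−t/τ). Set C = 0.675 and solve for t:
e^(−t/τ) = (C − C_in)/(C₀ − C_in) = (0.675 − 0.00496)/(1.43 − 0.00496) = 0.47019
t = −τ ln(…) = 49.043 × 0.75462 = 37.008 h.

37.0 h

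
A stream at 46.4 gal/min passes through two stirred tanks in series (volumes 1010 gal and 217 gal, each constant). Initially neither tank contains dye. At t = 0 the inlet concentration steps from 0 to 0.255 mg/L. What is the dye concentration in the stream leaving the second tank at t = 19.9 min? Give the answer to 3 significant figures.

0.126 mg/L

Each tank obeys Vᵢ dCᵢ/dt = Q(Cᵢ₋₁ − Cᵢ), so τᵢ = Vᵢ/Q.
τ₁ = 1010/46.4 = 21.767 min; τ₂ = 217/46.4 = 4.6767 min.
Solving the cascade with C₁(0)=C₂(0)=0 gives C₂(t) = C_in[1 − (τ₁ e^(−t/τ₁) − τ₂ e^(−t/τ₂))/(τ₁ − τ₂)].
At t = 19.9: e^(−t/τ₁) = 0.40083, e^(−t/τ₂) = 0.014191.
C₂ = 0.255·[1 − (21.767·0.40083 − 4.6767·0.014191)/(17.091)] = 0.255·0.49337 = 0.12581 mg/L.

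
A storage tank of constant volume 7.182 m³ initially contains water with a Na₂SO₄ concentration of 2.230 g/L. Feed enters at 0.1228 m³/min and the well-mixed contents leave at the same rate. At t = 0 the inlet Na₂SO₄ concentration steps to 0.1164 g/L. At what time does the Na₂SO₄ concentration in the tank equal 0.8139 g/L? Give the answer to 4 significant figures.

Species balance: V dC/dt = Q(C_in − C) ⇒ τ = V/Q = 58.4853 min.
C(t) = C_in + (C₀ − C_in) e^(−t/τ). Set C = 0.8139 and solve for t:
e^(−t/τ) = (C − C_in)/(C₀ − C_in) = (0.8139 − 0.1164)/(2.230 − 0.1164) = 0.330006
t = −τ ln(…) = 58.4853 × 1.10865 = 64.8395 min.

64.84 min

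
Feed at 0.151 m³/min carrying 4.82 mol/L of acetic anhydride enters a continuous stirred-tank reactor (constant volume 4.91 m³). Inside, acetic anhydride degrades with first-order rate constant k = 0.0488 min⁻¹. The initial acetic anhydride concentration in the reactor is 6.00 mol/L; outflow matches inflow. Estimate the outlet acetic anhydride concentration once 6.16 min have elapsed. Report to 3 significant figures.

4.40 mol/L

V dC/dt = Q(C_in − C) − k V C.
dC/dt = (Q/V) C_in − (Q/V + k) C; effective rate a = Q/V + k = 0.030754 + 0.0488 = 0.079554 min⁻¹.
C_ss = Q C_in/(Q + kV) = 1.8633 mol/L; C(t) = C_ss + (C₀ − C_ss) e^(−a t).
C(6.16) = 1.8633 + (4.1367)·e^(−0.079554·6.16) = 1.8633 + (4.1367)·0.61260 = 4.3974 mol/L.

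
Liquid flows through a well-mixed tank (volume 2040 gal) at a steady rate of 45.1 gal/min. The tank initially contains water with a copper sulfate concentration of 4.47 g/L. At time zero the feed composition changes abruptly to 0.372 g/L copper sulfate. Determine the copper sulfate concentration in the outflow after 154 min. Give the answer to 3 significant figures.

0.508 g/L

Species balance on the tank: V dC/dt = Q(C_in − C).
Rewrite as dC/dt + C/τ = C_in/τ, τ = V/Q = 45.233 min.
Integrating: C(t) = C_in + (C₀ − C_in) e^(−t/τ).
C(154) = 0.372 + (4.47 − 0.372)·e^(−154/45.233) = 0.372 + (4.0980)·0.033220 = 0.50813 g/L.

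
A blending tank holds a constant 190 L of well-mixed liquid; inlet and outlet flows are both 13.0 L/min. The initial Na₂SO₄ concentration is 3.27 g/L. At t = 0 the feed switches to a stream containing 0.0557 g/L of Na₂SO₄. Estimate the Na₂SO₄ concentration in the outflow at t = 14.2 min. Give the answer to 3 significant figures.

Transient balance on the dissolved component: V dC/dt = Q(C_in − C).
So dC/dt = (C_in − C)/τ with τ = V/Q = 190/13.0 = 14.615 min.
This is linear first-order; C(t) = C_in + (C₀ − C_in) e^(−t/τ).
C(14.2) = 0.0557 + (3.27 − 0.0557)·e^(−14.2/14.615) = 0.0557 + (3.2143)·0.37848 = 1.2723 g/L.

1.27 g/L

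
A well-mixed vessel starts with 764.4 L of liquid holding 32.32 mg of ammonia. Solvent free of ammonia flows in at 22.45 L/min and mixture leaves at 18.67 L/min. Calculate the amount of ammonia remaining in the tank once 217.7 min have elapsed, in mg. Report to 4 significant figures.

Total volume: dV/dt = Q_in − Q_out = 3.78000 L/min, so V(t) = 764.4 + 3.78000 t and V(217.7) = 1587.31 L.
No ammonia enters, so dm/dt = −Q_out · (m/V).
dm/m = −Q_out dt/(V₀ + 3.78000 t); integrating gives ln(m/m₀) = −(Q_out/(Q_in−Q_out)) ln(V/V₀).
m = m₀ (V₀/V)^(Q_out/(Q_in−Q_out)) = 32.32 × (764.4/1587.31)^(4.93915) = 0.875146 mg.

0.8751 mg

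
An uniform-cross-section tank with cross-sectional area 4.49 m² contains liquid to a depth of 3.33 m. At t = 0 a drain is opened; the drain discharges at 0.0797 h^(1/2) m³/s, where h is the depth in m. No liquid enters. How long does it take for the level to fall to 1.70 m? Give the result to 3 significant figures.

58.7 s

With no inflow, A dh/dt = −0.0797 √h.
Separate and integrate: 2(√h − √h₀) = −(0.0797/A) t.
t = 2A(√h₀ − √h)/0.0797 = 2·4.49·(√3.33 − √1.70)/0.0797
  = 8.9800 × (1.8248 − 1.3038) / 0.0797 = 58.701 s.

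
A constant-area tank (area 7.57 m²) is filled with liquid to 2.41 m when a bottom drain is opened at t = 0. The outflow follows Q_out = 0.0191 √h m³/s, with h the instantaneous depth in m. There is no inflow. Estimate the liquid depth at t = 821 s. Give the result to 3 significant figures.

0.267 m

Accumulation of liquid (constant cross-section A): A dh/dt = −0.0191 √h.
This is separable: 2 d(√h)/dt = −0.0191/A, so √h = √h₀ − (0.0191/(2A)) t.
√h = √2.41 − 0.0191·821/(2·7.57) = 1.5524 − 1.0357 = 0.51668.
h = 0.51668² = 0.26696 m.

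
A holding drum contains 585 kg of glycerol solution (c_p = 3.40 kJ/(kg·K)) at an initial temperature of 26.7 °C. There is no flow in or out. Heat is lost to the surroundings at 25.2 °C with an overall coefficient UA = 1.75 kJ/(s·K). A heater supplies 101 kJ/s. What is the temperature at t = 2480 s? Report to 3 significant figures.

First-law balance (no shaft work): M c_p dT/dt = −UA(T − T_amb) + Q̇.
dT/dt = (T_ss − T)/τ with T_ss = T_amb + Q̇/UA = 25.2 + 101/1.75 = 82.914 °C, τ = M c_p/UA = 585·3.40/1.75 = 1136.6 s.
This is linear first-order; T(t) = T_ss + (T₀ − T_ss) e^(−t/τ).
T(2480) = 82.914 + (-56.214)·0.11282 = 76.572 °C.

76.6 °C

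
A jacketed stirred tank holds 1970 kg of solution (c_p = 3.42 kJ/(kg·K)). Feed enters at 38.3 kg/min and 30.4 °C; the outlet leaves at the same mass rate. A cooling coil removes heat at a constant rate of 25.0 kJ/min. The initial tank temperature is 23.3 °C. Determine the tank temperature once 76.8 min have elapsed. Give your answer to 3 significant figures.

28.7 °C

First-law balance (no shaft work): M c_p dT/dt = ṁ c_p (T_in − T) − 25.0.
Rearrange: dT/dt = (T_ss − T)/τ with τ = M/ṁ = 51.436 min and T_ss = T_in − Q̇/(ṁ c_p) = 30.209 °C.
T approaches T_ss exponentially: T(t) = T_ss + (T₀ − T_ss) e^(−t/τ).
T(76.8) = 30.209 + (-6.9091)·e^(−76.8/51.436) = 30.209 + (-6.9091)·0.22467 = 28.657 °C.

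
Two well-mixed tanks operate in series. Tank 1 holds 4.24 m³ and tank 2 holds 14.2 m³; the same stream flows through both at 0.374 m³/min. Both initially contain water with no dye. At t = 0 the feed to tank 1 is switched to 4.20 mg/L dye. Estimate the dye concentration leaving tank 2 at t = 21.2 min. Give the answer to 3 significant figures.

1.05 mg/L

Species balance on tank i: dCᵢ/dt = (Cᵢ₋₁ − Cᵢ)/τᵢ with τᵢ = Vᵢ/Q.
τ₁ = 4.24/0.374 = 11.337 min; τ₂ = 14.2/0.374 = 37.968 min.
Tank 1: C₁ = C_in(1 − e^(−t/τ₁)). Tank 2 (τ₁ ≠ τ₂): C₂ = C_in[1 − (τ₁ e^(−t/τ₁) − τ₂ e^(−t/τ₂))/(τ₁ − τ₂)].
At t = 21.2: e^(−t/τ₁) = 0.15412, e^(−t/τ₂) = 0.57214.
C₂ = 4.20·[1 − (11.337·0.15412 − 37.968·0.57214)/(-26.631)] = 4.20·0.24990 = 1.0496 mg/L.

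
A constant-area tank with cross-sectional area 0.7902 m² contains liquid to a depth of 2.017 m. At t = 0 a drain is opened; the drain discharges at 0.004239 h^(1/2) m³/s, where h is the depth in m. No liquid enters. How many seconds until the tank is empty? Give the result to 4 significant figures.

With no inflow, A dh/dt = −0.004239 √h.
Separate and integrate: 2(√h − √h₀) = −(0.004239/A) t.
Set h = 0: 2√h₀ = (0.004239/A) t_empty ⇒ t_empty = 2A√h₀/0.004239.
t_empty = 2·0.7902·√2.017/0.004239 = 1.58040·1.42021/0.004239 = 529.489 s.

529.5 s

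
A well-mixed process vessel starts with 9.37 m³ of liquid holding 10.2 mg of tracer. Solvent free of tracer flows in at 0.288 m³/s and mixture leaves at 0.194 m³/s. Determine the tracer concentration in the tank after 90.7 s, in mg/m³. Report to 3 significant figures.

0.150 mg/m³

Total volume: dV/dt = Q_in − Q_out = 0.094000 m³/s, so V(t) = 9.37 + 0.094000 t and V(90.7) = 17.896 m³.
Species balance (pure solvent in): dm/dt = −Q_out · m/V(t).
Separate: dm/m = −Q_out dt/V(t) ⇒ ln(m/m₀) = −(Q_out/(Q_in−Q_out)) ln(V/V₀).
m = m₀ (V₀/V)^(Q_out/(Q_in−Q_out)) = 10.2 × (9.37/17.896)^(2.0638) = 2.6831 mg.
C = m/V = 2.6831/17.896 = 0.14993 mg/m³.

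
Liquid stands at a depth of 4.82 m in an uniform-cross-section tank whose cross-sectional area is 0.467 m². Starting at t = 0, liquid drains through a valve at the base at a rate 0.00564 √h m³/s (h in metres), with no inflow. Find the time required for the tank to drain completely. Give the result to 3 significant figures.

364 s

With no inflow, A dh/dt = −0.00564 √h.
This is separable: 2 d(√h)/dt = −0.00564/A, so √h = √h₀ − (0.00564/(2A)) t.
Set h = 0: 2√h₀ = (0.00564/A) t_empty ⇒ t_empty = 2A√h₀/0.00564.
t_empty = 2·0.467·√4.82/0.00564 = 0.93400·2.1954/0.00564 = 363.57 s.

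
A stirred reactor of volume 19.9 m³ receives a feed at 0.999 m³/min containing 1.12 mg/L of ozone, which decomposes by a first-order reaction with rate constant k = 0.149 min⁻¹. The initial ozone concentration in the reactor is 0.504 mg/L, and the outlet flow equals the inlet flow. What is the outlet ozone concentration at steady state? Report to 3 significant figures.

0.282 mg/L

V dC/dt = Q(C_in − C) − k V C.
Steady state (dC/dt = 0): C_ss = Q C_in/(Q + kV) = C_in/(1 + kV/Q).
C_ss = 0.999·1.12/(0.999 + 0.149·19.9) = 1.1189/3.9641 = 0.28225 mg/L.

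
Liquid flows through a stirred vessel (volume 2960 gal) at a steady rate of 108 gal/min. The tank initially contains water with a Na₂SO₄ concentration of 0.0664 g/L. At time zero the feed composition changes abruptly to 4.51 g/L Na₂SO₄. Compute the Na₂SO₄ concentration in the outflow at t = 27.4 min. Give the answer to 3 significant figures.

2.87 g/L

Transient balance on the dissolved component: V dC/dt = Q(C_in − C).
Rewrite as dC/dt + C/τ = C_in/τ, τ = V/Q = 27.407 min.
Integrating: C(t) = C_in + (C₀ − C_in) e^(−t/τ).
C(27.4) = 4.51 + (0.0664 − 4.51)·e^(−27.4/27.407) = 4.51 + (-4.4436)·0.36798 = 2.8748 g/L.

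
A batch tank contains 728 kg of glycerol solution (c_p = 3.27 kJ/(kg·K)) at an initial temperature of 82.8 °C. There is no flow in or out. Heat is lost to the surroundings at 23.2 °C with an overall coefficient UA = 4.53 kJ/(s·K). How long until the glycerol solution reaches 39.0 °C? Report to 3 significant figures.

698 s

M c_p dT/dt = −UA(T − T_amb).
τ = M c_p/UA = 525.51 s; T_ss = T_amb = 23.200 °C.
T(t) = T_ss + (T₀ − T_ss)e^(−t/τ); set T = 39.0:
t = −τ ln[(T − T_ss)/(T₀ − T_ss)] = −525.51 · ln(0.26510) = 697.69 s.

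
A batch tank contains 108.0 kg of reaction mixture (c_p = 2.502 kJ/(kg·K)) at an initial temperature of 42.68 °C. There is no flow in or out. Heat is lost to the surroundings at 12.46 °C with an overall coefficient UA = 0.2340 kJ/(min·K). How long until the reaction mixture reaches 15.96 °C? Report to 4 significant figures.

M c_p dT/dt = −UA(T − T_amb).
τ = M c_p/UA = 1154.77 min; T_ss = T_amb = 12.4600 °C.
T(t) = T_ss + (T₀ − T_ss)e^(−t/τ); set T = 15.96:
t = −τ ln[(T − T_ss)/(T₀ − T_ss)] = −1154.77 · ln(0.115817) = 2489.38 min.

2489 min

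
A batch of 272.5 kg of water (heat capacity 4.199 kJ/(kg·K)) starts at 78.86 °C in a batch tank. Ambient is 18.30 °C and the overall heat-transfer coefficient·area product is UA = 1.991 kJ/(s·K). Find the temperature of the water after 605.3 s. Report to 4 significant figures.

M c_p dT/dt = −UA(T − T_amb).
dT/dt = (T_ss − T)/τ with T_ss = T_amb = 18.3000 °C, τ = M c_p/UA = 272.5·4.199/1.991 = 574.700 s.
Solution: T(t) = T_ss + (T₀ − T_ss) e^(−t/τ).
T(605.3) = 18.3000 + (60.5600)·0.348804 = 39.4236 °C.

39.42 °C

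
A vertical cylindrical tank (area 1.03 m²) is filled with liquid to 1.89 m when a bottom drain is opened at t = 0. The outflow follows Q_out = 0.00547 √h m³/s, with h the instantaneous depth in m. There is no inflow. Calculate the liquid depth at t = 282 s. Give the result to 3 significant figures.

0.392 m

A dh/dt = −Q_out = −0.00547 √h.
Separate and integrate: 2(√h − √h₀) = −(0.00547/A) t.
√h = √1.89 − 0.00547·282/(2·1.03) = 1.3748 − 0.74881 = 0.62597.
h = 0.62597² = 0.39183 m.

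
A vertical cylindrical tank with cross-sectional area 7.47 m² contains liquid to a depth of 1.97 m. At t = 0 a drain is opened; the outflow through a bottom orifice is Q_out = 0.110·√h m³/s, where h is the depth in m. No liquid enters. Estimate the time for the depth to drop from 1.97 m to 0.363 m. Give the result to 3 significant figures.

109 s

Mass balance (ρ constant): A dh/dt = −0.110 √h.
This is separable: 2 d(√h)/dt = −0.110/A, so √h = √h₀ − (0.110/(2A)) t.
t = 2A(√h₀ − √h)/0.110 = 2·7.47·(√1.97 − √0.363)/0.110
  = 14.940 × (1.4036 − 0.60249) / 0.110 = 108.80 s.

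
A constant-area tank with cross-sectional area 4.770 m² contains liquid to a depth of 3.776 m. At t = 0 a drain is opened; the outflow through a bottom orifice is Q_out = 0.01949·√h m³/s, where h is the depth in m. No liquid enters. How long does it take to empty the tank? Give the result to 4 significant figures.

With no inflow, A dh/dt = −0.01949 √h.
This is separable: 2 d(√h)/dt = −0.01949/A, so √h = √h₀ − (0.01949/(2A)) t.
Tank is empty when √h = 0: t_empty = 2A√h₀/0.01949.
t_empty = 2·4.770·√3.776/0.01949 = 9.54000·1.94319/0.01949 = 951.158 s.

951.2 s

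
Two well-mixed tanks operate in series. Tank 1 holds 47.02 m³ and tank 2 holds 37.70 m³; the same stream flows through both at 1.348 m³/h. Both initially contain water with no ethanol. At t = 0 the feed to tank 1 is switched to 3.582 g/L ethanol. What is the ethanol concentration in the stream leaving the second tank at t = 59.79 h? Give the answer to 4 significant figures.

Time constants: τᵢ = Vᵢ/Q for each well-mixed tank.
τ₁ = 47.02/1.348 = 34.8813 h; τ₂ = 37.70/1.348 = 27.9674 h.
Tank 1: C₁ = C_in(1 − e^(−t/τ₁)). Tank 2 (τ₁ ≠ τ₂): C₂ = C_in[1 − (τ₁ e^(−t/τ₁) − τ₂ e^(−t/τ₂))/(τ₁ − τ₂)].
At t = 59.79: e^(−t/τ₁) = 0.180126, e^(−t/τ₂) = 0.117908.
C₂ = 3.582·[1 − (34.8813·0.180126 − 27.9674·0.117908)/(6.91395)] = 3.582·0.568199 = 2.03529 g/L.

2.035 g/L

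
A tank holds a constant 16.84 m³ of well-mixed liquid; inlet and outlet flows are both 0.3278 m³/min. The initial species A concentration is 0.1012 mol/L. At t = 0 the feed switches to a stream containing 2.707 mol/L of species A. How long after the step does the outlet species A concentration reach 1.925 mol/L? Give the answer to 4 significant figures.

Species balance: V dC/dt = Q(C_in − C) ⇒ τ = V/Q = 51.3728 min.
C(t) = C_in + (C₀ − C_in) e^(−t/τ). Set C = 1.925 and solve for t:
e^(−t/τ) = (C − C_in)/(C₀ − C_in) = (1.925 − 2.707)/(0.1012 − 2.707) = 0.300100
t = −τ ln(…) = 51.3728 × 1.20364 = 61.8344 min.

61.83 min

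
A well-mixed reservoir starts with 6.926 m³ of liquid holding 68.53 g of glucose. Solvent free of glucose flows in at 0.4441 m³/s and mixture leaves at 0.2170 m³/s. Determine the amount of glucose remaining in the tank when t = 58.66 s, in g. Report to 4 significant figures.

Total volume: dV/dt = Q_in − Q_out = 0.227100 m³/s, so V(t) = 6.926 + 0.227100 t and V(58.66) = 20.2477 m³.
Species balance (pure solvent in): dm/dt = −Q_out · m/V(t).
dm/m = −Q_out dt/(V₀ + 0.227100 t); integrating gives ln(m/m₀) = −(Q_out/(Q_in−Q_out)) ln(V/V₀).
m = m₀ (V₀/V)^(Q_out/(Q_in−Q_out)) = 68.53 × (6.926/20.2477)^(0.955526) = 24.5871 g.

24.59 g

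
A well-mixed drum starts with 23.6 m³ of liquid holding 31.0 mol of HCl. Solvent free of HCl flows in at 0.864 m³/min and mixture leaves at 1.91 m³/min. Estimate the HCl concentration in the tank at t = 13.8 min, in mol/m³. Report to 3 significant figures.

0.601 mol/m³

Let m(t) be the amount of HCl. Volume: V(t) = V₀ + (Q_in − Q_out) t = 23.6 − 1.0460 t; V(13.8) = 9.1652 m³.
No HCl enters, so dm/dt = −Q_out · (m/V).
Separate: dm/m = −Q_out dt/V(t) ⇒ ln(m/m₀) = −(Q_out/(Q_in−Q_out)) ln(V/V₀).
m = m₀ (V₀/V)^(Q_out/(Q_in−Q_out)) = 31.0 × (23.6/9.1652)^(-1.8260) = 5.5118 mol.
C = m/V = 5.5118/9.1652 = 0.60138 mol/m³.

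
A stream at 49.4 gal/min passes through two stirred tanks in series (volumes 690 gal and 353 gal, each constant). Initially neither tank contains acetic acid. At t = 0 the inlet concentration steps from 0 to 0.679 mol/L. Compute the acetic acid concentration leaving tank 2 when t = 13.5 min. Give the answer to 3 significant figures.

0.258 mol/L

Species balance on tank i: dCᵢ/dt = (Cᵢ₋₁ − Cᵢ)/τᵢ with τᵢ = Vᵢ/Q.
τ₁ = 690/49.4 = 13.968 min; τ₂ = 353/49.4 = 7.1457 min.
Solving the cascade with C₁(0)=C₂(0)=0 gives C₂(t) = C_in[1 − (τ₁ e^(−t/τ₁) − τ₂ e^(−t/τ₂))/(τ₁ − τ₂)].
At t = 13.5: e^(−t/τ₁) = 0.38040, e^(−t/τ₂) = 0.15119.
C₂ = 0.679·[1 − (13.968·0.38040 − 7.1457·0.15119)/(6.8219)] = 0.679·0.37950 = 0.25768 mol/L.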